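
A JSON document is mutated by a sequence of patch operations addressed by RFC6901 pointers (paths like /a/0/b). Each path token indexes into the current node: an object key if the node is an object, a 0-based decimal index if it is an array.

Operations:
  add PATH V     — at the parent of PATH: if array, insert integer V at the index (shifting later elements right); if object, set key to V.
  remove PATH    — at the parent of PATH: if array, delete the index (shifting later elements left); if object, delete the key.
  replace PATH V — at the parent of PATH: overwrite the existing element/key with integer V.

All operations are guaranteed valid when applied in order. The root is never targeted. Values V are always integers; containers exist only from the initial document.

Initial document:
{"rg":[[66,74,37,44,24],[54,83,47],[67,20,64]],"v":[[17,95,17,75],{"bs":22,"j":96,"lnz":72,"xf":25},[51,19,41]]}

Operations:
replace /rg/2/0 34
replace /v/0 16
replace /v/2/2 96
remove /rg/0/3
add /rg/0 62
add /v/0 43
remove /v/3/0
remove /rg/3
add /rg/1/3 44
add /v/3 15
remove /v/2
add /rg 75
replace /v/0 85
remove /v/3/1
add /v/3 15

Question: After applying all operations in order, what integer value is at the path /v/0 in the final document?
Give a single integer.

After op 1 (replace /rg/2/0 34): {"rg":[[66,74,37,44,24],[54,83,47],[34,20,64]],"v":[[17,95,17,75],{"bs":22,"j":96,"lnz":72,"xf":25},[51,19,41]]}
After op 2 (replace /v/0 16): {"rg":[[66,74,37,44,24],[54,83,47],[34,20,64]],"v":[16,{"bs":22,"j":96,"lnz":72,"xf":25},[51,19,41]]}
After op 3 (replace /v/2/2 96): {"rg":[[66,74,37,44,24],[54,83,47],[34,20,64]],"v":[16,{"bs":22,"j":96,"lnz":72,"xf":25},[51,19,96]]}
After op 4 (remove /rg/0/3): {"rg":[[66,74,37,24],[54,83,47],[34,20,64]],"v":[16,{"bs":22,"j":96,"lnz":72,"xf":25},[51,19,96]]}
After op 5 (add /rg/0 62): {"rg":[62,[66,74,37,24],[54,83,47],[34,20,64]],"v":[16,{"bs":22,"j":96,"lnz":72,"xf":25},[51,19,96]]}
After op 6 (add /v/0 43): {"rg":[62,[66,74,37,24],[54,83,47],[34,20,64]],"v":[43,16,{"bs":22,"j":96,"lnz":72,"xf":25},[51,19,96]]}
After op 7 (remove /v/3/0): {"rg":[62,[66,74,37,24],[54,83,47],[34,20,64]],"v":[43,16,{"bs":22,"j":96,"lnz":72,"xf":25},[19,96]]}
After op 8 (remove /rg/3): {"rg":[62,[66,74,37,24],[54,83,47]],"v":[43,16,{"bs":22,"j":96,"lnz":72,"xf":25},[19,96]]}
After op 9 (add /rg/1/3 44): {"rg":[62,[66,74,37,44,24],[54,83,47]],"v":[43,16,{"bs":22,"j":96,"lnz":72,"xf":25},[19,96]]}
After op 10 (add /v/3 15): {"rg":[62,[66,74,37,44,24],[54,83,47]],"v":[43,16,{"bs":22,"j":96,"lnz":72,"xf":25},15,[19,96]]}
After op 11 (remove /v/2): {"rg":[62,[66,74,37,44,24],[54,83,47]],"v":[43,16,15,[19,96]]}
After op 12 (add /rg 75): {"rg":75,"v":[43,16,15,[19,96]]}
After op 13 (replace /v/0 85): {"rg":75,"v":[85,16,15,[19,96]]}
After op 14 (remove /v/3/1): {"rg":75,"v":[85,16,15,[19]]}
After op 15 (add /v/3 15): {"rg":75,"v":[85,16,15,15,[19]]}
Value at /v/0: 85

Answer: 85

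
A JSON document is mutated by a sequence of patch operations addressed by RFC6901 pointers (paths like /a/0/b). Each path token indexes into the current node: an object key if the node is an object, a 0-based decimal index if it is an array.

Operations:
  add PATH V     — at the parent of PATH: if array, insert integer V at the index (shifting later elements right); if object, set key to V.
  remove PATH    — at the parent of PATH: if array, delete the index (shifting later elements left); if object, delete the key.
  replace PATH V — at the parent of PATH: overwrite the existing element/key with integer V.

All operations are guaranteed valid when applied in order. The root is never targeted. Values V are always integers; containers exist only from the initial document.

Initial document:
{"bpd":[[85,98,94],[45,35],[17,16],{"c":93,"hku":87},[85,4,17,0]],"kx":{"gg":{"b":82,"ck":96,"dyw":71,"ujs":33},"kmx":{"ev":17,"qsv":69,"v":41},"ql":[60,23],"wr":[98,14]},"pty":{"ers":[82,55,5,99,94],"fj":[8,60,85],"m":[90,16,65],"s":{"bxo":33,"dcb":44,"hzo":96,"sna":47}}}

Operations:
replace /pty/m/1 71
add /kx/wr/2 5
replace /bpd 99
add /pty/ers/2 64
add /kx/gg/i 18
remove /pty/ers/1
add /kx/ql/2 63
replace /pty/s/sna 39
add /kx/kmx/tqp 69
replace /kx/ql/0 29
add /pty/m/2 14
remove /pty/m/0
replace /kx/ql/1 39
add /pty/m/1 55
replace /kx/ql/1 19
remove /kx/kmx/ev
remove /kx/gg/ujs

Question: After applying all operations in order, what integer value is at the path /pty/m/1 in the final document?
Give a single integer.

Answer: 55

Derivation:
After op 1 (replace /pty/m/1 71): {"bpd":[[85,98,94],[45,35],[17,16],{"c":93,"hku":87},[85,4,17,0]],"kx":{"gg":{"b":82,"ck":96,"dyw":71,"ujs":33},"kmx":{"ev":17,"qsv":69,"v":41},"ql":[60,23],"wr":[98,14]},"pty":{"ers":[82,55,5,99,94],"fj":[8,60,85],"m":[90,71,65],"s":{"bxo":33,"dcb":44,"hzo":96,"sna":47}}}
After op 2 (add /kx/wr/2 5): {"bpd":[[85,98,94],[45,35],[17,16],{"c":93,"hku":87},[85,4,17,0]],"kx":{"gg":{"b":82,"ck":96,"dyw":71,"ujs":33},"kmx":{"ev":17,"qsv":69,"v":41},"ql":[60,23],"wr":[98,14,5]},"pty":{"ers":[82,55,5,99,94],"fj":[8,60,85],"m":[90,71,65],"s":{"bxo":33,"dcb":44,"hzo":96,"sna":47}}}
After op 3 (replace /bpd 99): {"bpd":99,"kx":{"gg":{"b":82,"ck":96,"dyw":71,"ujs":33},"kmx":{"ev":17,"qsv":69,"v":41},"ql":[60,23],"wr":[98,14,5]},"pty":{"ers":[82,55,5,99,94],"fj":[8,60,85],"m":[90,71,65],"s":{"bxo":33,"dcb":44,"hzo":96,"sna":47}}}
After op 4 (add /pty/ers/2 64): {"bpd":99,"kx":{"gg":{"b":82,"ck":96,"dyw":71,"ujs":33},"kmx":{"ev":17,"qsv":69,"v":41},"ql":[60,23],"wr":[98,14,5]},"pty":{"ers":[82,55,64,5,99,94],"fj":[8,60,85],"m":[90,71,65],"s":{"bxo":33,"dcb":44,"hzo":96,"sna":47}}}
After op 5 (add /kx/gg/i 18): {"bpd":99,"kx":{"gg":{"b":82,"ck":96,"dyw":71,"i":18,"ujs":33},"kmx":{"ev":17,"qsv":69,"v":41},"ql":[60,23],"wr":[98,14,5]},"pty":{"ers":[82,55,64,5,99,94],"fj":[8,60,85],"m":[90,71,65],"s":{"bxo":33,"dcb":44,"hzo":96,"sna":47}}}
After op 6 (remove /pty/ers/1): {"bpd":99,"kx":{"gg":{"b":82,"ck":96,"dyw":71,"i":18,"ujs":33},"kmx":{"ev":17,"qsv":69,"v":41},"ql":[60,23],"wr":[98,14,5]},"pty":{"ers":[82,64,5,99,94],"fj":[8,60,85],"m":[90,71,65],"s":{"bxo":33,"dcb":44,"hzo":96,"sna":47}}}
After op 7 (add /kx/ql/2 63): {"bpd":99,"kx":{"gg":{"b":82,"ck":96,"dyw":71,"i":18,"ujs":33},"kmx":{"ev":17,"qsv":69,"v":41},"ql":[60,23,63],"wr":[98,14,5]},"pty":{"ers":[82,64,5,99,94],"fj":[8,60,85],"m":[90,71,65],"s":{"bxo":33,"dcb":44,"hzo":96,"sna":47}}}
After op 8 (replace /pty/s/sna 39): {"bpd":99,"kx":{"gg":{"b":82,"ck":96,"dyw":71,"i":18,"ujs":33},"kmx":{"ev":17,"qsv":69,"v":41},"ql":[60,23,63],"wr":[98,14,5]},"pty":{"ers":[82,64,5,99,94],"fj":[8,60,85],"m":[90,71,65],"s":{"bxo":33,"dcb":44,"hzo":96,"sna":39}}}
After op 9 (add /kx/kmx/tqp 69): {"bpd":99,"kx":{"gg":{"b":82,"ck":96,"dyw":71,"i":18,"ujs":33},"kmx":{"ev":17,"qsv":69,"tqp":69,"v":41},"ql":[60,23,63],"wr":[98,14,5]},"pty":{"ers":[82,64,5,99,94],"fj":[8,60,85],"m":[90,71,65],"s":{"bxo":33,"dcb":44,"hzo":96,"sna":39}}}
After op 10 (replace /kx/ql/0 29): {"bpd":99,"kx":{"gg":{"b":82,"ck":96,"dyw":71,"i":18,"ujs":33},"kmx":{"ev":17,"qsv":69,"tqp":69,"v":41},"ql":[29,23,63],"wr":[98,14,5]},"pty":{"ers":[82,64,5,99,94],"fj":[8,60,85],"m":[90,71,65],"s":{"bxo":33,"dcb":44,"hzo":96,"sna":39}}}
After op 11 (add /pty/m/2 14): {"bpd":99,"kx":{"gg":{"b":82,"ck":96,"dyw":71,"i":18,"ujs":33},"kmx":{"ev":17,"qsv":69,"tqp":69,"v":41},"ql":[29,23,63],"wr":[98,14,5]},"pty":{"ers":[82,64,5,99,94],"fj":[8,60,85],"m":[90,71,14,65],"s":{"bxo":33,"dcb":44,"hzo":96,"sna":39}}}
After op 12 (remove /pty/m/0): {"bpd":99,"kx":{"gg":{"b":82,"ck":96,"dyw":71,"i":18,"ujs":33},"kmx":{"ev":17,"qsv":69,"tqp":69,"v":41},"ql":[29,23,63],"wr":[98,14,5]},"pty":{"ers":[82,64,5,99,94],"fj":[8,60,85],"m":[71,14,65],"s":{"bxo":33,"dcb":44,"hzo":96,"sna":39}}}
After op 13 (replace /kx/ql/1 39): {"bpd":99,"kx":{"gg":{"b":82,"ck":96,"dyw":71,"i":18,"ujs":33},"kmx":{"ev":17,"qsv":69,"tqp":69,"v":41},"ql":[29,39,63],"wr":[98,14,5]},"pty":{"ers":[82,64,5,99,94],"fj":[8,60,85],"m":[71,14,65],"s":{"bxo":33,"dcb":44,"hzo":96,"sna":39}}}
After op 14 (add /pty/m/1 55): {"bpd":99,"kx":{"gg":{"b":82,"ck":96,"dyw":71,"i":18,"ujs":33},"kmx":{"ev":17,"qsv":69,"tqp":69,"v":41},"ql":[29,39,63],"wr":[98,14,5]},"pty":{"ers":[82,64,5,99,94],"fj":[8,60,85],"m":[71,55,14,65],"s":{"bxo":33,"dcb":44,"hzo":96,"sna":39}}}
After op 15 (replace /kx/ql/1 19): {"bpd":99,"kx":{"gg":{"b":82,"ck":96,"dyw":71,"i":18,"ujs":33},"kmx":{"ev":17,"qsv":69,"tqp":69,"v":41},"ql":[29,19,63],"wr":[98,14,5]},"pty":{"ers":[82,64,5,99,94],"fj":[8,60,85],"m":[71,55,14,65],"s":{"bxo":33,"dcb":44,"hzo":96,"sna":39}}}
After op 16 (remove /kx/kmx/ev): {"bpd":99,"kx":{"gg":{"b":82,"ck":96,"dyw":71,"i":18,"ujs":33},"kmx":{"qsv":69,"tqp":69,"v":41},"ql":[29,19,63],"wr":[98,14,5]},"pty":{"ers":[82,64,5,99,94],"fj":[8,60,85],"m":[71,55,14,65],"s":{"bxo":33,"dcb":44,"hzo":96,"sna":39}}}
After op 17 (remove /kx/gg/ujs): {"bpd":99,"kx":{"gg":{"b":82,"ck":96,"dyw":71,"i":18},"kmx":{"qsv":69,"tqp":69,"v":41},"ql":[29,19,63],"wr":[98,14,5]},"pty":{"ers":[82,64,5,99,94],"fj":[8,60,85],"m":[71,55,14,65],"s":{"bxo":33,"dcb":44,"hzo":96,"sna":39}}}
Value at /pty/m/1: 55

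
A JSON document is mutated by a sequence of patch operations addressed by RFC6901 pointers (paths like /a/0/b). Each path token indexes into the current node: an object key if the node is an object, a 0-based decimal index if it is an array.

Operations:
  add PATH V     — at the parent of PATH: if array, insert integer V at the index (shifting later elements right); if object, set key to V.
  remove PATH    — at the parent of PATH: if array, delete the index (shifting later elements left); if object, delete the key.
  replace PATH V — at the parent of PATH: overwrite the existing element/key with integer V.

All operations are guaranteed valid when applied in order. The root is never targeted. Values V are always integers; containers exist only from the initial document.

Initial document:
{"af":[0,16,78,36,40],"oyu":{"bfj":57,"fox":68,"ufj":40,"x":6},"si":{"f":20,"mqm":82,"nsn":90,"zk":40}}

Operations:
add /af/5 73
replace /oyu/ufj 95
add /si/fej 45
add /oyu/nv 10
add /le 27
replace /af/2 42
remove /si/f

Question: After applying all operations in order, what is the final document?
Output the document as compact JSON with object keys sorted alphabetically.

Answer: {"af":[0,16,42,36,40,73],"le":27,"oyu":{"bfj":57,"fox":68,"nv":10,"ufj":95,"x":6},"si":{"fej":45,"mqm":82,"nsn":90,"zk":40}}

Derivation:
After op 1 (add /af/5 73): {"af":[0,16,78,36,40,73],"oyu":{"bfj":57,"fox":68,"ufj":40,"x":6},"si":{"f":20,"mqm":82,"nsn":90,"zk":40}}
After op 2 (replace /oyu/ufj 95): {"af":[0,16,78,36,40,73],"oyu":{"bfj":57,"fox":68,"ufj":95,"x":6},"si":{"f":20,"mqm":82,"nsn":90,"zk":40}}
After op 3 (add /si/fej 45): {"af":[0,16,78,36,40,73],"oyu":{"bfj":57,"fox":68,"ufj":95,"x":6},"si":{"f":20,"fej":45,"mqm":82,"nsn":90,"zk":40}}
After op 4 (add /oyu/nv 10): {"af":[0,16,78,36,40,73],"oyu":{"bfj":57,"fox":68,"nv":10,"ufj":95,"x":6},"si":{"f":20,"fej":45,"mqm":82,"nsn":90,"zk":40}}
After op 5 (add /le 27): {"af":[0,16,78,36,40,73],"le":27,"oyu":{"bfj":57,"fox":68,"nv":10,"ufj":95,"x":6},"si":{"f":20,"fej":45,"mqm":82,"nsn":90,"zk":40}}
After op 6 (replace /af/2 42): {"af":[0,16,42,36,40,73],"le":27,"oyu":{"bfj":57,"fox":68,"nv":10,"ufj":95,"x":6},"si":{"f":20,"fej":45,"mqm":82,"nsn":90,"zk":40}}
After op 7 (remove /si/f): {"af":[0,16,42,36,40,73],"le":27,"oyu":{"bfj":57,"fox":68,"nv":10,"ufj":95,"x":6},"si":{"fej":45,"mqm":82,"nsn":90,"zk":40}}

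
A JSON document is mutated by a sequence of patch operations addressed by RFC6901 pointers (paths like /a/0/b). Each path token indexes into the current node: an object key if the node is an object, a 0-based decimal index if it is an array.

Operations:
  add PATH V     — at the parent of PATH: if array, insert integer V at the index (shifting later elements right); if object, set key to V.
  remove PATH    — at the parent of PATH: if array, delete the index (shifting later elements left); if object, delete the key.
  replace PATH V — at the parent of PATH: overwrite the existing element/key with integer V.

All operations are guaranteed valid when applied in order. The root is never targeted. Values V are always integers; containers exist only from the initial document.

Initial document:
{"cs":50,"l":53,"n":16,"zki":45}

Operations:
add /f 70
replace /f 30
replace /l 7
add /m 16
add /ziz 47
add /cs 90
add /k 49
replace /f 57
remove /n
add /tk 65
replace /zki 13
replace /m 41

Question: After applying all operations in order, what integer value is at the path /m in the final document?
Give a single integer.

After op 1 (add /f 70): {"cs":50,"f":70,"l":53,"n":16,"zki":45}
After op 2 (replace /f 30): {"cs":50,"f":30,"l":53,"n":16,"zki":45}
After op 3 (replace /l 7): {"cs":50,"f":30,"l":7,"n":16,"zki":45}
After op 4 (add /m 16): {"cs":50,"f":30,"l":7,"m":16,"n":16,"zki":45}
After op 5 (add /ziz 47): {"cs":50,"f":30,"l":7,"m":16,"n":16,"ziz":47,"zki":45}
After op 6 (add /cs 90): {"cs":90,"f":30,"l":7,"m":16,"n":16,"ziz":47,"zki":45}
After op 7 (add /k 49): {"cs":90,"f":30,"k":49,"l":7,"m":16,"n":16,"ziz":47,"zki":45}
After op 8 (replace /f 57): {"cs":90,"f":57,"k":49,"l":7,"m":16,"n":16,"ziz":47,"zki":45}
After op 9 (remove /n): {"cs":90,"f":57,"k":49,"l":7,"m":16,"ziz":47,"zki":45}
After op 10 (add /tk 65): {"cs":90,"f":57,"k":49,"l":7,"m":16,"tk":65,"ziz":47,"zki":45}
After op 11 (replace /zki 13): {"cs":90,"f":57,"k":49,"l":7,"m":16,"tk":65,"ziz":47,"zki":13}
After op 12 (replace /m 41): {"cs":90,"f":57,"k":49,"l":7,"m":41,"tk":65,"ziz":47,"zki":13}
Value at /m: 41

Answer: 41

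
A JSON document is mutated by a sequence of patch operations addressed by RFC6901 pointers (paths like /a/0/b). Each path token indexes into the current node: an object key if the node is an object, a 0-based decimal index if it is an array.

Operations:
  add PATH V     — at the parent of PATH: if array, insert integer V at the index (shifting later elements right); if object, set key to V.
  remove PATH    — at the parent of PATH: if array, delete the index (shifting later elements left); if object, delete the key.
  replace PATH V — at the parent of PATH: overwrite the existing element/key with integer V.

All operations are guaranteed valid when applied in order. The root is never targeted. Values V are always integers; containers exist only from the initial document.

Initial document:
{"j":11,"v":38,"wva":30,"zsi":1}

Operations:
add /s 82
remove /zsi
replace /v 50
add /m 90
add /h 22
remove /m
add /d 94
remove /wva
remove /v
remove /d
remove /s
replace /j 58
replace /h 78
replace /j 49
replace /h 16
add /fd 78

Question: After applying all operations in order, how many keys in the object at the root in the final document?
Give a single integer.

After op 1 (add /s 82): {"j":11,"s":82,"v":38,"wva":30,"zsi":1}
After op 2 (remove /zsi): {"j":11,"s":82,"v":38,"wva":30}
After op 3 (replace /v 50): {"j":11,"s":82,"v":50,"wva":30}
After op 4 (add /m 90): {"j":11,"m":90,"s":82,"v":50,"wva":30}
After op 5 (add /h 22): {"h":22,"j":11,"m":90,"s":82,"v":50,"wva":30}
After op 6 (remove /m): {"h":22,"j":11,"s":82,"v":50,"wva":30}
After op 7 (add /d 94): {"d":94,"h":22,"j":11,"s":82,"v":50,"wva":30}
After op 8 (remove /wva): {"d":94,"h":22,"j":11,"s":82,"v":50}
After op 9 (remove /v): {"d":94,"h":22,"j":11,"s":82}
After op 10 (remove /d): {"h":22,"j":11,"s":82}
After op 11 (remove /s): {"h":22,"j":11}
After op 12 (replace /j 58): {"h":22,"j":58}
After op 13 (replace /h 78): {"h":78,"j":58}
After op 14 (replace /j 49): {"h":78,"j":49}
After op 15 (replace /h 16): {"h":16,"j":49}
After op 16 (add /fd 78): {"fd":78,"h":16,"j":49}
Size at the root: 3

Answer: 3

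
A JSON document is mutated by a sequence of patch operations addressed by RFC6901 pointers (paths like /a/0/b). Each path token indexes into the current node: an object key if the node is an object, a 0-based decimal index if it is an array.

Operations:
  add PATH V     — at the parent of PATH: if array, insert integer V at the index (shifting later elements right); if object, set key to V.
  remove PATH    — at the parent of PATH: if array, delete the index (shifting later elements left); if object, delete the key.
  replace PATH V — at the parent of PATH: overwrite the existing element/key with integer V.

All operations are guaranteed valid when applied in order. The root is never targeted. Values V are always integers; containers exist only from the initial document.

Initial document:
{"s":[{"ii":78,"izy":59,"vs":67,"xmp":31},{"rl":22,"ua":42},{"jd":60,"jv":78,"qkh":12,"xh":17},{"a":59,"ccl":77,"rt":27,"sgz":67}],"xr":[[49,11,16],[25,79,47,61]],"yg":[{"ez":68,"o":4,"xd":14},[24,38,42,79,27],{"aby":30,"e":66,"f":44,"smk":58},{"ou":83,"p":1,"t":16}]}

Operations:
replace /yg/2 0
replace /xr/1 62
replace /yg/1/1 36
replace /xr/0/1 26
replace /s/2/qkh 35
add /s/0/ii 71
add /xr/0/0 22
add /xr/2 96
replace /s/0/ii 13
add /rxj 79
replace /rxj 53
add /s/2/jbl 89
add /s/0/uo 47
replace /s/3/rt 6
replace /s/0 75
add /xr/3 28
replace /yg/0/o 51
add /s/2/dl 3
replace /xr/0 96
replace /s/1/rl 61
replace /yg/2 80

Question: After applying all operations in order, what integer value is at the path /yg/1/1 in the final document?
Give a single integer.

After op 1 (replace /yg/2 0): {"s":[{"ii":78,"izy":59,"vs":67,"xmp":31},{"rl":22,"ua":42},{"jd":60,"jv":78,"qkh":12,"xh":17},{"a":59,"ccl":77,"rt":27,"sgz":67}],"xr":[[49,11,16],[25,79,47,61]],"yg":[{"ez":68,"o":4,"xd":14},[24,38,42,79,27],0,{"ou":83,"p":1,"t":16}]}
After op 2 (replace /xr/1 62): {"s":[{"ii":78,"izy":59,"vs":67,"xmp":31},{"rl":22,"ua":42},{"jd":60,"jv":78,"qkh":12,"xh":17},{"a":59,"ccl":77,"rt":27,"sgz":67}],"xr":[[49,11,16],62],"yg":[{"ez":68,"o":4,"xd":14},[24,38,42,79,27],0,{"ou":83,"p":1,"t":16}]}
After op 3 (replace /yg/1/1 36): {"s":[{"ii":78,"izy":59,"vs":67,"xmp":31},{"rl":22,"ua":42},{"jd":60,"jv":78,"qkh":12,"xh":17},{"a":59,"ccl":77,"rt":27,"sgz":67}],"xr":[[49,11,16],62],"yg":[{"ez":68,"o":4,"xd":14},[24,36,42,79,27],0,{"ou":83,"p":1,"t":16}]}
After op 4 (replace /xr/0/1 26): {"s":[{"ii":78,"izy":59,"vs":67,"xmp":31},{"rl":22,"ua":42},{"jd":60,"jv":78,"qkh":12,"xh":17},{"a":59,"ccl":77,"rt":27,"sgz":67}],"xr":[[49,26,16],62],"yg":[{"ez":68,"o":4,"xd":14},[24,36,42,79,27],0,{"ou":83,"p":1,"t":16}]}
After op 5 (replace /s/2/qkh 35): {"s":[{"ii":78,"izy":59,"vs":67,"xmp":31},{"rl":22,"ua":42},{"jd":60,"jv":78,"qkh":35,"xh":17},{"a":59,"ccl":77,"rt":27,"sgz":67}],"xr":[[49,26,16],62],"yg":[{"ez":68,"o":4,"xd":14},[24,36,42,79,27],0,{"ou":83,"p":1,"t":16}]}
After op 6 (add /s/0/ii 71): {"s":[{"ii":71,"izy":59,"vs":67,"xmp":31},{"rl":22,"ua":42},{"jd":60,"jv":78,"qkh":35,"xh":17},{"a":59,"ccl":77,"rt":27,"sgz":67}],"xr":[[49,26,16],62],"yg":[{"ez":68,"o":4,"xd":14},[24,36,42,79,27],0,{"ou":83,"p":1,"t":16}]}
After op 7 (add /xr/0/0 22): {"s":[{"ii":71,"izy":59,"vs":67,"xmp":31},{"rl":22,"ua":42},{"jd":60,"jv":78,"qkh":35,"xh":17},{"a":59,"ccl":77,"rt":27,"sgz":67}],"xr":[[22,49,26,16],62],"yg":[{"ez":68,"o":4,"xd":14},[24,36,42,79,27],0,{"ou":83,"p":1,"t":16}]}
After op 8 (add /xr/2 96): {"s":[{"ii":71,"izy":59,"vs":67,"xmp":31},{"rl":22,"ua":42},{"jd":60,"jv":78,"qkh":35,"xh":17},{"a":59,"ccl":77,"rt":27,"sgz":67}],"xr":[[22,49,26,16],62,96],"yg":[{"ez":68,"o":4,"xd":14},[24,36,42,79,27],0,{"ou":83,"p":1,"t":16}]}
After op 9 (replace /s/0/ii 13): {"s":[{"ii":13,"izy":59,"vs":67,"xmp":31},{"rl":22,"ua":42},{"jd":60,"jv":78,"qkh":35,"xh":17},{"a":59,"ccl":77,"rt":27,"sgz":67}],"xr":[[22,49,26,16],62,96],"yg":[{"ez":68,"o":4,"xd":14},[24,36,42,79,27],0,{"ou":83,"p":1,"t":16}]}
After op 10 (add /rxj 79): {"rxj":79,"s":[{"ii":13,"izy":59,"vs":67,"xmp":31},{"rl":22,"ua":42},{"jd":60,"jv":78,"qkh":35,"xh":17},{"a":59,"ccl":77,"rt":27,"sgz":67}],"xr":[[22,49,26,16],62,96],"yg":[{"ez":68,"o":4,"xd":14},[24,36,42,79,27],0,{"ou":83,"p":1,"t":16}]}
After op 11 (replace /rxj 53): {"rxj":53,"s":[{"ii":13,"izy":59,"vs":67,"xmp":31},{"rl":22,"ua":42},{"jd":60,"jv":78,"qkh":35,"xh":17},{"a":59,"ccl":77,"rt":27,"sgz":67}],"xr":[[22,49,26,16],62,96],"yg":[{"ez":68,"o":4,"xd":14},[24,36,42,79,27],0,{"ou":83,"p":1,"t":16}]}
After op 12 (add /s/2/jbl 89): {"rxj":53,"s":[{"ii":13,"izy":59,"vs":67,"xmp":31},{"rl":22,"ua":42},{"jbl":89,"jd":60,"jv":78,"qkh":35,"xh":17},{"a":59,"ccl":77,"rt":27,"sgz":67}],"xr":[[22,49,26,16],62,96],"yg":[{"ez":68,"o":4,"xd":14},[24,36,42,79,27],0,{"ou":83,"p":1,"t":16}]}
After op 13 (add /s/0/uo 47): {"rxj":53,"s":[{"ii":13,"izy":59,"uo":47,"vs":67,"xmp":31},{"rl":22,"ua":42},{"jbl":89,"jd":60,"jv":78,"qkh":35,"xh":17},{"a":59,"ccl":77,"rt":27,"sgz":67}],"xr":[[22,49,26,16],62,96],"yg":[{"ez":68,"o":4,"xd":14},[24,36,42,79,27],0,{"ou":83,"p":1,"t":16}]}
After op 14 (replace /s/3/rt 6): {"rxj":53,"s":[{"ii":13,"izy":59,"uo":47,"vs":67,"xmp":31},{"rl":22,"ua":42},{"jbl":89,"jd":60,"jv":78,"qkh":35,"xh":17},{"a":59,"ccl":77,"rt":6,"sgz":67}],"xr":[[22,49,26,16],62,96],"yg":[{"ez":68,"o":4,"xd":14},[24,36,42,79,27],0,{"ou":83,"p":1,"t":16}]}
After op 15 (replace /s/0 75): {"rxj":53,"s":[75,{"rl":22,"ua":42},{"jbl":89,"jd":60,"jv":78,"qkh":35,"xh":17},{"a":59,"ccl":77,"rt":6,"sgz":67}],"xr":[[22,49,26,16],62,96],"yg":[{"ez":68,"o":4,"xd":14},[24,36,42,79,27],0,{"ou":83,"p":1,"t":16}]}
After op 16 (add /xr/3 28): {"rxj":53,"s":[75,{"rl":22,"ua":42},{"jbl":89,"jd":60,"jv":78,"qkh":35,"xh":17},{"a":59,"ccl":77,"rt":6,"sgz":67}],"xr":[[22,49,26,16],62,96,28],"yg":[{"ez":68,"o":4,"xd":14},[24,36,42,79,27],0,{"ou":83,"p":1,"t":16}]}
After op 17 (replace /yg/0/o 51): {"rxj":53,"s":[75,{"rl":22,"ua":42},{"jbl":89,"jd":60,"jv":78,"qkh":35,"xh":17},{"a":59,"ccl":77,"rt":6,"sgz":67}],"xr":[[22,49,26,16],62,96,28],"yg":[{"ez":68,"o":51,"xd":14},[24,36,42,79,27],0,{"ou":83,"p":1,"t":16}]}
After op 18 (add /s/2/dl 3): {"rxj":53,"s":[75,{"rl":22,"ua":42},{"dl":3,"jbl":89,"jd":60,"jv":78,"qkh":35,"xh":17},{"a":59,"ccl":77,"rt":6,"sgz":67}],"xr":[[22,49,26,16],62,96,28],"yg":[{"ez":68,"o":51,"xd":14},[24,36,42,79,27],0,{"ou":83,"p":1,"t":16}]}
After op 19 (replace /xr/0 96): {"rxj":53,"s":[75,{"rl":22,"ua":42},{"dl":3,"jbl":89,"jd":60,"jv":78,"qkh":35,"xh":17},{"a":59,"ccl":77,"rt":6,"sgz":67}],"xr":[96,62,96,28],"yg":[{"ez":68,"o":51,"xd":14},[24,36,42,79,27],0,{"ou":83,"p":1,"t":16}]}
After op 20 (replace /s/1/rl 61): {"rxj":53,"s":[75,{"rl":61,"ua":42},{"dl":3,"jbl":89,"jd":60,"jv":78,"qkh":35,"xh":17},{"a":59,"ccl":77,"rt":6,"sgz":67}],"xr":[96,62,96,28],"yg":[{"ez":68,"o":51,"xd":14},[24,36,42,79,27],0,{"ou":83,"p":1,"t":16}]}
After op 21 (replace /yg/2 80): {"rxj":53,"s":[75,{"rl":61,"ua":42},{"dl":3,"jbl":89,"jd":60,"jv":78,"qkh":35,"xh":17},{"a":59,"ccl":77,"rt":6,"sgz":67}],"xr":[96,62,96,28],"yg":[{"ez":68,"o":51,"xd":14},[24,36,42,79,27],80,{"ou":83,"p":1,"t":16}]}
Value at /yg/1/1: 36

Answer: 36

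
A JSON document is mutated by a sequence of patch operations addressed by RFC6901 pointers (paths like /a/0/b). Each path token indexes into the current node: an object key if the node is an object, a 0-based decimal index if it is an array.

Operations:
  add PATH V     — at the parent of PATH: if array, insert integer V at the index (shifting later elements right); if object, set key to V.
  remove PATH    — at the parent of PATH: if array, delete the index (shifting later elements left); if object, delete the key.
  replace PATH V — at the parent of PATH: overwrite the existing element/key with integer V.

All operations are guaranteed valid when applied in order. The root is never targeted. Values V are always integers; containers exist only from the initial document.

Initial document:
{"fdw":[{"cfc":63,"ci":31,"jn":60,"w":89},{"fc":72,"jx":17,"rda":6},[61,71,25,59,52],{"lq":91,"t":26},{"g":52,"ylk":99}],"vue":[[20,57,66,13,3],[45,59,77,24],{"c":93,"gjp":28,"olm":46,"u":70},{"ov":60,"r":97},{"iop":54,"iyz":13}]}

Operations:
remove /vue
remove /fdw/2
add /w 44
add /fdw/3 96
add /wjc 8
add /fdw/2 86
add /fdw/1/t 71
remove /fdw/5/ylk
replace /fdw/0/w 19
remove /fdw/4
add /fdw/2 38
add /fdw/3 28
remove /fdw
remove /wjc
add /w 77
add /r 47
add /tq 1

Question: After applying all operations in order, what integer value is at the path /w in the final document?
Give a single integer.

Answer: 77

Derivation:
After op 1 (remove /vue): {"fdw":[{"cfc":63,"ci":31,"jn":60,"w":89},{"fc":72,"jx":17,"rda":6},[61,71,25,59,52],{"lq":91,"t":26},{"g":52,"ylk":99}]}
After op 2 (remove /fdw/2): {"fdw":[{"cfc":63,"ci":31,"jn":60,"w":89},{"fc":72,"jx":17,"rda":6},{"lq":91,"t":26},{"g":52,"ylk":99}]}
After op 3 (add /w 44): {"fdw":[{"cfc":63,"ci":31,"jn":60,"w":89},{"fc":72,"jx":17,"rda":6},{"lq":91,"t":26},{"g":52,"ylk":99}],"w":44}
After op 4 (add /fdw/3 96): {"fdw":[{"cfc":63,"ci":31,"jn":60,"w":89},{"fc":72,"jx":17,"rda":6},{"lq":91,"t":26},96,{"g":52,"ylk":99}],"w":44}
After op 5 (add /wjc 8): {"fdw":[{"cfc":63,"ci":31,"jn":60,"w":89},{"fc":72,"jx":17,"rda":6},{"lq":91,"t":26},96,{"g":52,"ylk":99}],"w":44,"wjc":8}
After op 6 (add /fdw/2 86): {"fdw":[{"cfc":63,"ci":31,"jn":60,"w":89},{"fc":72,"jx":17,"rda":6},86,{"lq":91,"t":26},96,{"g":52,"ylk":99}],"w":44,"wjc":8}
After op 7 (add /fdw/1/t 71): {"fdw":[{"cfc":63,"ci":31,"jn":60,"w":89},{"fc":72,"jx":17,"rda":6,"t":71},86,{"lq":91,"t":26},96,{"g":52,"ylk":99}],"w":44,"wjc":8}
After op 8 (remove /fdw/5/ylk): {"fdw":[{"cfc":63,"ci":31,"jn":60,"w":89},{"fc":72,"jx":17,"rda":6,"t":71},86,{"lq":91,"t":26},96,{"g":52}],"w":44,"wjc":8}
After op 9 (replace /fdw/0/w 19): {"fdw":[{"cfc":63,"ci":31,"jn":60,"w":19},{"fc":72,"jx":17,"rda":6,"t":71},86,{"lq":91,"t":26},96,{"g":52}],"w":44,"wjc":8}
After op 10 (remove /fdw/4): {"fdw":[{"cfc":63,"ci":31,"jn":60,"w":19},{"fc":72,"jx":17,"rda":6,"t":71},86,{"lq":91,"t":26},{"g":52}],"w":44,"wjc":8}
After op 11 (add /fdw/2 38): {"fdw":[{"cfc":63,"ci":31,"jn":60,"w":19},{"fc":72,"jx":17,"rda":6,"t":71},38,86,{"lq":91,"t":26},{"g":52}],"w":44,"wjc":8}
After op 12 (add /fdw/3 28): {"fdw":[{"cfc":63,"ci":31,"jn":60,"w":19},{"fc":72,"jx":17,"rda":6,"t":71},38,28,86,{"lq":91,"t":26},{"g":52}],"w":44,"wjc":8}
After op 13 (remove /fdw): {"w":44,"wjc":8}
After op 14 (remove /wjc): {"w":44}
After op 15 (add /w 77): {"w":77}
After op 16 (add /r 47): {"r":47,"w":77}
After op 17 (add /tq 1): {"r":47,"tq":1,"w":77}
Value at /w: 77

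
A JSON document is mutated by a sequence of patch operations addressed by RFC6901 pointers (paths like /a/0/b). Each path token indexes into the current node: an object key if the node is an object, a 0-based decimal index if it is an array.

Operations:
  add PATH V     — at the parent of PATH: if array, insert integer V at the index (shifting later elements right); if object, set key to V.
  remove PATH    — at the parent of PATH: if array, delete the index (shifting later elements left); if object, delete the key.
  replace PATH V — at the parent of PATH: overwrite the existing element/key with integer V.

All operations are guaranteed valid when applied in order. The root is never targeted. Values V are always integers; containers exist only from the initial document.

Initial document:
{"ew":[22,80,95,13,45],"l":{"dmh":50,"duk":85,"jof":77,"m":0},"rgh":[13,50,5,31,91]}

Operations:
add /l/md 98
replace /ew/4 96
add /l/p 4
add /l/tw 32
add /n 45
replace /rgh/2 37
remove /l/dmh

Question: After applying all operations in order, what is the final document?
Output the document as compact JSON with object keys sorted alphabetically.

After op 1 (add /l/md 98): {"ew":[22,80,95,13,45],"l":{"dmh":50,"duk":85,"jof":77,"m":0,"md":98},"rgh":[13,50,5,31,91]}
After op 2 (replace /ew/4 96): {"ew":[22,80,95,13,96],"l":{"dmh":50,"duk":85,"jof":77,"m":0,"md":98},"rgh":[13,50,5,31,91]}
After op 3 (add /l/p 4): {"ew":[22,80,95,13,96],"l":{"dmh":50,"duk":85,"jof":77,"m":0,"md":98,"p":4},"rgh":[13,50,5,31,91]}
After op 4 (add /l/tw 32): {"ew":[22,80,95,13,96],"l":{"dmh":50,"duk":85,"jof":77,"m":0,"md":98,"p":4,"tw":32},"rgh":[13,50,5,31,91]}
After op 5 (add /n 45): {"ew":[22,80,95,13,96],"l":{"dmh":50,"duk":85,"jof":77,"m":0,"md":98,"p":4,"tw":32},"n":45,"rgh":[13,50,5,31,91]}
After op 6 (replace /rgh/2 37): {"ew":[22,80,95,13,96],"l":{"dmh":50,"duk":85,"jof":77,"m":0,"md":98,"p":4,"tw":32},"n":45,"rgh":[13,50,37,31,91]}
After op 7 (remove /l/dmh): {"ew":[22,80,95,13,96],"l":{"duk":85,"jof":77,"m":0,"md":98,"p":4,"tw":32},"n":45,"rgh":[13,50,37,31,91]}

Answer: {"ew":[22,80,95,13,96],"l":{"duk":85,"jof":77,"m":0,"md":98,"p":4,"tw":32},"n":45,"rgh":[13,50,37,31,91]}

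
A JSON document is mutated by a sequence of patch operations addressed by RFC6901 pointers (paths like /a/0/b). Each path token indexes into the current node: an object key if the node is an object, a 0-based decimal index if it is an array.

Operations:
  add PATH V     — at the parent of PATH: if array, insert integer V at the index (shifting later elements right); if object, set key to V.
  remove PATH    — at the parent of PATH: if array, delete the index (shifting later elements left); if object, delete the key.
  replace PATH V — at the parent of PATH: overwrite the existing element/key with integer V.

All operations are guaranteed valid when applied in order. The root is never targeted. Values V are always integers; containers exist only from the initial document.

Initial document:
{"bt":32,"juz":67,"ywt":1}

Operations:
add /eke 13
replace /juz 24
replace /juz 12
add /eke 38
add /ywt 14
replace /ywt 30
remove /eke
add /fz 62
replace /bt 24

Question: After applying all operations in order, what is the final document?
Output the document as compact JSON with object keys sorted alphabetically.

Answer: {"bt":24,"fz":62,"juz":12,"ywt":30}

Derivation:
After op 1 (add /eke 13): {"bt":32,"eke":13,"juz":67,"ywt":1}
After op 2 (replace /juz 24): {"bt":32,"eke":13,"juz":24,"ywt":1}
After op 3 (replace /juz 12): {"bt":32,"eke":13,"juz":12,"ywt":1}
After op 4 (add /eke 38): {"bt":32,"eke":38,"juz":12,"ywt":1}
After op 5 (add /ywt 14): {"bt":32,"eke":38,"juz":12,"ywt":14}
After op 6 (replace /ywt 30): {"bt":32,"eke":38,"juz":12,"ywt":30}
After op 7 (remove /eke): {"bt":32,"juz":12,"ywt":30}
After op 8 (add /fz 62): {"bt":32,"fz":62,"juz":12,"ywt":30}
After op 9 (replace /bt 24): {"bt":24,"fz":62,"juz":12,"ywt":30}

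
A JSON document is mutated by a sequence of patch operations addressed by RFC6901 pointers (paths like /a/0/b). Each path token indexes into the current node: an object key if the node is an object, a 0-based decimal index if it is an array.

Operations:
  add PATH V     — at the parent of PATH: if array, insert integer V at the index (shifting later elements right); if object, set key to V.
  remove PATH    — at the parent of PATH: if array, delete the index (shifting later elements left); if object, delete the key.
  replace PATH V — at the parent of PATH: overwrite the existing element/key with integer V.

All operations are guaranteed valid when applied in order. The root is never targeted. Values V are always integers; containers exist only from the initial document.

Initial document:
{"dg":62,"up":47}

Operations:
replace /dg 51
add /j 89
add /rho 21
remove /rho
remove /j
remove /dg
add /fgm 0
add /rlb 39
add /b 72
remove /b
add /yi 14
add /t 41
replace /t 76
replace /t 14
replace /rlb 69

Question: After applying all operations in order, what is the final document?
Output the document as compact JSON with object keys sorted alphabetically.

After op 1 (replace /dg 51): {"dg":51,"up":47}
After op 2 (add /j 89): {"dg":51,"j":89,"up":47}
After op 3 (add /rho 21): {"dg":51,"j":89,"rho":21,"up":47}
After op 4 (remove /rho): {"dg":51,"j":89,"up":47}
After op 5 (remove /j): {"dg":51,"up":47}
After op 6 (remove /dg): {"up":47}
After op 7 (add /fgm 0): {"fgm":0,"up":47}
After op 8 (add /rlb 39): {"fgm":0,"rlb":39,"up":47}
After op 9 (add /b 72): {"b":72,"fgm":0,"rlb":39,"up":47}
After op 10 (remove /b): {"fgm":0,"rlb":39,"up":47}
After op 11 (add /yi 14): {"fgm":0,"rlb":39,"up":47,"yi":14}
After op 12 (add /t 41): {"fgm":0,"rlb":39,"t":41,"up":47,"yi":14}
After op 13 (replace /t 76): {"fgm":0,"rlb":39,"t":76,"up":47,"yi":14}
After op 14 (replace /t 14): {"fgm":0,"rlb":39,"t":14,"up":47,"yi":14}
After op 15 (replace /rlb 69): {"fgm":0,"rlb":69,"t":14,"up":47,"yi":14}

Answer: {"fgm":0,"rlb":69,"t":14,"up":47,"yi":14}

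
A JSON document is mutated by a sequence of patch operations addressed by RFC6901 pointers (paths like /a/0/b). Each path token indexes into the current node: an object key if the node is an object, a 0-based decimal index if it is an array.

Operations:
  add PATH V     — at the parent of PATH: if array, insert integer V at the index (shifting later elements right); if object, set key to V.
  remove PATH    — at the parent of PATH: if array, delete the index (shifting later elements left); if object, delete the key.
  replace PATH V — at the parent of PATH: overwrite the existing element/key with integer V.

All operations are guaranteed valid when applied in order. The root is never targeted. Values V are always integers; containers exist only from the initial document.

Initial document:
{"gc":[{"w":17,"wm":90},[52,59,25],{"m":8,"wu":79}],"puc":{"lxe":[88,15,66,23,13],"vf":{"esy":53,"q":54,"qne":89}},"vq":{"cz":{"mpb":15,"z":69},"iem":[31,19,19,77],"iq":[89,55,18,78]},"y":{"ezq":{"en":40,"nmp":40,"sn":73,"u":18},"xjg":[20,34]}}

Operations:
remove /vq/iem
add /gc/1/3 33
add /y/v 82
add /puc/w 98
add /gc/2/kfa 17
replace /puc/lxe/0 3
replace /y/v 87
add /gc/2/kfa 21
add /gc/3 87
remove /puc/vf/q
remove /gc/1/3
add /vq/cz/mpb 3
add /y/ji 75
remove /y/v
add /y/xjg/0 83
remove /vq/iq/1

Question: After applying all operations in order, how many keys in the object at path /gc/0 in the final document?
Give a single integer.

Answer: 2

Derivation:
After op 1 (remove /vq/iem): {"gc":[{"w":17,"wm":90},[52,59,25],{"m":8,"wu":79}],"puc":{"lxe":[88,15,66,23,13],"vf":{"esy":53,"q":54,"qne":89}},"vq":{"cz":{"mpb":15,"z":69},"iq":[89,55,18,78]},"y":{"ezq":{"en":40,"nmp":40,"sn":73,"u":18},"xjg":[20,34]}}
After op 2 (add /gc/1/3 33): {"gc":[{"w":17,"wm":90},[52,59,25,33],{"m":8,"wu":79}],"puc":{"lxe":[88,15,66,23,13],"vf":{"esy":53,"q":54,"qne":89}},"vq":{"cz":{"mpb":15,"z":69},"iq":[89,55,18,78]},"y":{"ezq":{"en":40,"nmp":40,"sn":73,"u":18},"xjg":[20,34]}}
After op 3 (add /y/v 82): {"gc":[{"w":17,"wm":90},[52,59,25,33],{"m":8,"wu":79}],"puc":{"lxe":[88,15,66,23,13],"vf":{"esy":53,"q":54,"qne":89}},"vq":{"cz":{"mpb":15,"z":69},"iq":[89,55,18,78]},"y":{"ezq":{"en":40,"nmp":40,"sn":73,"u":18},"v":82,"xjg":[20,34]}}
After op 4 (add /puc/w 98): {"gc":[{"w":17,"wm":90},[52,59,25,33],{"m":8,"wu":79}],"puc":{"lxe":[88,15,66,23,13],"vf":{"esy":53,"q":54,"qne":89},"w":98},"vq":{"cz":{"mpb":15,"z":69},"iq":[89,55,18,78]},"y":{"ezq":{"en":40,"nmp":40,"sn":73,"u":18},"v":82,"xjg":[20,34]}}
After op 5 (add /gc/2/kfa 17): {"gc":[{"w":17,"wm":90},[52,59,25,33],{"kfa":17,"m":8,"wu":79}],"puc":{"lxe":[88,15,66,23,13],"vf":{"esy":53,"q":54,"qne":89},"w":98},"vq":{"cz":{"mpb":15,"z":69},"iq":[89,55,18,78]},"y":{"ezq":{"en":40,"nmp":40,"sn":73,"u":18},"v":82,"xjg":[20,34]}}
After op 6 (replace /puc/lxe/0 3): {"gc":[{"w":17,"wm":90},[52,59,25,33],{"kfa":17,"m":8,"wu":79}],"puc":{"lxe":[3,15,66,23,13],"vf":{"esy":53,"q":54,"qne":89},"w":98},"vq":{"cz":{"mpb":15,"z":69},"iq":[89,55,18,78]},"y":{"ezq":{"en":40,"nmp":40,"sn":73,"u":18},"v":82,"xjg":[20,34]}}
After op 7 (replace /y/v 87): {"gc":[{"w":17,"wm":90},[52,59,25,33],{"kfa":17,"m":8,"wu":79}],"puc":{"lxe":[3,15,66,23,13],"vf":{"esy":53,"q":54,"qne":89},"w":98},"vq":{"cz":{"mpb":15,"z":69},"iq":[89,55,18,78]},"y":{"ezq":{"en":40,"nmp":40,"sn":73,"u":18},"v":87,"xjg":[20,34]}}
After op 8 (add /gc/2/kfa 21): {"gc":[{"w":17,"wm":90},[52,59,25,33],{"kfa":21,"m":8,"wu":79}],"puc":{"lxe":[3,15,66,23,13],"vf":{"esy":53,"q":54,"qne":89},"w":98},"vq":{"cz":{"mpb":15,"z":69},"iq":[89,55,18,78]},"y":{"ezq":{"en":40,"nmp":40,"sn":73,"u":18},"v":87,"xjg":[20,34]}}
After op 9 (add /gc/3 87): {"gc":[{"w":17,"wm":90},[52,59,25,33],{"kfa":21,"m":8,"wu":79},87],"puc":{"lxe":[3,15,66,23,13],"vf":{"esy":53,"q":54,"qne":89},"w":98},"vq":{"cz":{"mpb":15,"z":69},"iq":[89,55,18,78]},"y":{"ezq":{"en":40,"nmp":40,"sn":73,"u":18},"v":87,"xjg":[20,34]}}
After op 10 (remove /puc/vf/q): {"gc":[{"w":17,"wm":90},[52,59,25,33],{"kfa":21,"m":8,"wu":79},87],"puc":{"lxe":[3,15,66,23,13],"vf":{"esy":53,"qne":89},"w":98},"vq":{"cz":{"mpb":15,"z":69},"iq":[89,55,18,78]},"y":{"ezq":{"en":40,"nmp":40,"sn":73,"u":18},"v":87,"xjg":[20,34]}}
After op 11 (remove /gc/1/3): {"gc":[{"w":17,"wm":90},[52,59,25],{"kfa":21,"m":8,"wu":79},87],"puc":{"lxe":[3,15,66,23,13],"vf":{"esy":53,"qne":89},"w":98},"vq":{"cz":{"mpb":15,"z":69},"iq":[89,55,18,78]},"y":{"ezq":{"en":40,"nmp":40,"sn":73,"u":18},"v":87,"xjg":[20,34]}}
After op 12 (add /vq/cz/mpb 3): {"gc":[{"w":17,"wm":90},[52,59,25],{"kfa":21,"m":8,"wu":79},87],"puc":{"lxe":[3,15,66,23,13],"vf":{"esy":53,"qne":89},"w":98},"vq":{"cz":{"mpb":3,"z":69},"iq":[89,55,18,78]},"y":{"ezq":{"en":40,"nmp":40,"sn":73,"u":18},"v":87,"xjg":[20,34]}}
After op 13 (add /y/ji 75): {"gc":[{"w":17,"wm":90},[52,59,25],{"kfa":21,"m":8,"wu":79},87],"puc":{"lxe":[3,15,66,23,13],"vf":{"esy":53,"qne":89},"w":98},"vq":{"cz":{"mpb":3,"z":69},"iq":[89,55,18,78]},"y":{"ezq":{"en":40,"nmp":40,"sn":73,"u":18},"ji":75,"v":87,"xjg":[20,34]}}
After op 14 (remove /y/v): {"gc":[{"w":17,"wm":90},[52,59,25],{"kfa":21,"m":8,"wu":79},87],"puc":{"lxe":[3,15,66,23,13],"vf":{"esy":53,"qne":89},"w":98},"vq":{"cz":{"mpb":3,"z":69},"iq":[89,55,18,78]},"y":{"ezq":{"en":40,"nmp":40,"sn":73,"u":18},"ji":75,"xjg":[20,34]}}
After op 15 (add /y/xjg/0 83): {"gc":[{"w":17,"wm":90},[52,59,25],{"kfa":21,"m":8,"wu":79},87],"puc":{"lxe":[3,15,66,23,13],"vf":{"esy":53,"qne":89},"w":98},"vq":{"cz":{"mpb":3,"z":69},"iq":[89,55,18,78]},"y":{"ezq":{"en":40,"nmp":40,"sn":73,"u":18},"ji":75,"xjg":[83,20,34]}}
After op 16 (remove /vq/iq/1): {"gc":[{"w":17,"wm":90},[52,59,25],{"kfa":21,"m":8,"wu":79},87],"puc":{"lxe":[3,15,66,23,13],"vf":{"esy":53,"qne":89},"w":98},"vq":{"cz":{"mpb":3,"z":69},"iq":[89,18,78]},"y":{"ezq":{"en":40,"nmp":40,"sn":73,"u":18},"ji":75,"xjg":[83,20,34]}}
Size at path /gc/0: 2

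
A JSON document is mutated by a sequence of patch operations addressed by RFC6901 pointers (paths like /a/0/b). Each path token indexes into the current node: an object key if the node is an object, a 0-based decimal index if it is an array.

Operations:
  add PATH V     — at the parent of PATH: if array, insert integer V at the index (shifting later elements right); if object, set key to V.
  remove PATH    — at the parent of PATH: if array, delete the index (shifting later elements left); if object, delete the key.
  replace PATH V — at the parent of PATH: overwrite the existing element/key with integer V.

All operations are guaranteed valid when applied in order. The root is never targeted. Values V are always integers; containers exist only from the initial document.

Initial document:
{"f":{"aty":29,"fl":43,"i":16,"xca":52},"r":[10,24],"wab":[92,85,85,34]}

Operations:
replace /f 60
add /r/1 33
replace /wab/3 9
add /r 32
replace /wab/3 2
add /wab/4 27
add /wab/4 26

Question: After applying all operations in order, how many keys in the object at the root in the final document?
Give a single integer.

After op 1 (replace /f 60): {"f":60,"r":[10,24],"wab":[92,85,85,34]}
After op 2 (add /r/1 33): {"f":60,"r":[10,33,24],"wab":[92,85,85,34]}
After op 3 (replace /wab/3 9): {"f":60,"r":[10,33,24],"wab":[92,85,85,9]}
After op 4 (add /r 32): {"f":60,"r":32,"wab":[92,85,85,9]}
After op 5 (replace /wab/3 2): {"f":60,"r":32,"wab":[92,85,85,2]}
After op 6 (add /wab/4 27): {"f":60,"r":32,"wab":[92,85,85,2,27]}
After op 7 (add /wab/4 26): {"f":60,"r":32,"wab":[92,85,85,2,26,27]}
Size at the root: 3

Answer: 3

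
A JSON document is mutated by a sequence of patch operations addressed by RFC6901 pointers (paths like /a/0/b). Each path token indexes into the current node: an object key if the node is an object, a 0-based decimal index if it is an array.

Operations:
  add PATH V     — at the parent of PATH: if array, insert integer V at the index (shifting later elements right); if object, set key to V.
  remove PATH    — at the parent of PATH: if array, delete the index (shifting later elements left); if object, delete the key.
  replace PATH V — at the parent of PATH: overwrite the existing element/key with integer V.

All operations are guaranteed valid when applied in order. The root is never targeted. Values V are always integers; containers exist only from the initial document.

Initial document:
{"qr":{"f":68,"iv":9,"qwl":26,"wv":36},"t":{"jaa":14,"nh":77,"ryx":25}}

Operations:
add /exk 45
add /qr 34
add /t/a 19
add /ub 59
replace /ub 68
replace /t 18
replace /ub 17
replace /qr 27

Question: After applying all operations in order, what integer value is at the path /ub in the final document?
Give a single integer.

After op 1 (add /exk 45): {"exk":45,"qr":{"f":68,"iv":9,"qwl":26,"wv":36},"t":{"jaa":14,"nh":77,"ryx":25}}
After op 2 (add /qr 34): {"exk":45,"qr":34,"t":{"jaa":14,"nh":77,"ryx":25}}
After op 3 (add /t/a 19): {"exk":45,"qr":34,"t":{"a":19,"jaa":14,"nh":77,"ryx":25}}
After op 4 (add /ub 59): {"exk":45,"qr":34,"t":{"a":19,"jaa":14,"nh":77,"ryx":25},"ub":59}
After op 5 (replace /ub 68): {"exk":45,"qr":34,"t":{"a":19,"jaa":14,"nh":77,"ryx":25},"ub":68}
After op 6 (replace /t 18): {"exk":45,"qr":34,"t":18,"ub":68}
After op 7 (replace /ub 17): {"exk":45,"qr":34,"t":18,"ub":17}
After op 8 (replace /qr 27): {"exk":45,"qr":27,"t":18,"ub":17}
Value at /ub: 17

Answer: 17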